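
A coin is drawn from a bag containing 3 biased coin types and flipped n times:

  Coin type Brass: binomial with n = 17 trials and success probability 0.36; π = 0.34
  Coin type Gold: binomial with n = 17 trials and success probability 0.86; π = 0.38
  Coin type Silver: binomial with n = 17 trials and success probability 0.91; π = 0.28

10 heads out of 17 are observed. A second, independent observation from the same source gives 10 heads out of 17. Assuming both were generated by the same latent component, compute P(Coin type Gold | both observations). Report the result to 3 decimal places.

0.023

The responsibility of component k is w_k f_k(x) divided by Σ_j w_j f_j(x).
Since both observations come from the same component, the likelihood for component k is f_k(x₁)·f_k(x₂).
  L_Brass = [C(17,10)·0.36^10·0.64^7 = 19448·3.65616e-05·0.0439805 = 0.0312723] × [0.0312723] = 0.000977957
  L_Gold = [C(17,10)·0.86^10·0.14^7 = 19448·0.221302·1.05414e-06 = 0.00453686] × [0.00453686] = 2.05831e-05
  L_Silver = [C(17,10)·0.91^10·0.09^7 = 19448·0.389416·4.78297e-08 = 0.000362232] × [0.000362232] = 1.31212e-07
Weight by the priors:
  w_Brass·L_Brass = 0.34 × 0.000977957 = 0.000332505
  w_Gold·L_Gold = 0.38 × 2.05831e-05 = 7.82159e-06
  w_Silver·L_Silver = 0.28 × 1.31212e-07 = 3.67393e-08
Evidence: 0.000332505 + 7.82159e-06 + 3.67393e-08 = 0.000340364
So the posterior for Coin type Gold is 7.82159e-06 / 0.000340364 ≈ 0.023.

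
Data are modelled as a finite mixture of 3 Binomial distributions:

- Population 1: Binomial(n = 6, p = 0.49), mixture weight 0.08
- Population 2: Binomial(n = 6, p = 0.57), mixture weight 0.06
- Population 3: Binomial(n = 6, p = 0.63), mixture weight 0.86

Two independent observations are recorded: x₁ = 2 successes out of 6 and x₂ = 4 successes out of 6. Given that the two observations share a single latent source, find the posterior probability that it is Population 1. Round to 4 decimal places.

0.1143

The responsibility of component k is π_k f_k(x) divided by Σ_j π_j f_j(x).
Since both observations come from the same component, the likelihood for component k is f_k(x₁)·f_k(x₂).
  f_1 = [C(6,2)·0.49^2·0.51^4 = 15·0.2401·0.067652 = 0.243649] × [0.224914] = 0.0547999
  f_2 = [C(6,2)·0.57^2·0.43^4 = 15·0.3249·0.034188 = 0.166615] × [0.292771] = 0.0487801
  f_3 = [C(6,2)·0.63^2·0.37^4 = 15·0.3969·0.0187416 = 0.111578] × [0.323487] = 0.0360941
Unnormalised posteriors:
  π_1·f_1 = 0.08 × 0.0547999 = 0.00438399
  π_2·f_2 = 0.06 × 0.0487801 = 0.0029268
  π_3·f_3 = 0.86 × 0.0360941 = 0.0310409
Evidence: 0.00438399 + 0.0029268 + 0.0310409 = 0.0383517
So the posterior for Population 1 is 0.00438399 / 0.0383517 ≈ 0.1143.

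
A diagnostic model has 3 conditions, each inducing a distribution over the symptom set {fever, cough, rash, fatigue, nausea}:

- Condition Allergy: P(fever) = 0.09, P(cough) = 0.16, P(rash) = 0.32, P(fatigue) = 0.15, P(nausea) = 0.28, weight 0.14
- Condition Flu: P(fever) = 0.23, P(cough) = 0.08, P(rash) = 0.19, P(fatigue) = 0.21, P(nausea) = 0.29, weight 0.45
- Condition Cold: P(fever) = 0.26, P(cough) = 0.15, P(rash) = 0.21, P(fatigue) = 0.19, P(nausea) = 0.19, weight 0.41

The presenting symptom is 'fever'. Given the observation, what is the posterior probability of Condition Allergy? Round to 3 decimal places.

0.057

The responsibility of component k is π_k f_k(x) divided by Σ_j π_j f_j(x).
Evaluate each component's likelihood at the observed value:
  f_Allergy = 0.09
  f_Flu = 0.23
  f_Cold = 0.26
Unnormalised posteriors:
  π_Allergy·f_Allergy = 0.14 × 0.09 = 0.0126
  π_Flu·f_Flu = 0.45 × 0.23 = 0.1035
  π_Cold·f_Cold = 0.41 × 0.26 = 0.1066
Sum: 0.0126 + 0.1035 + 0.1066 = 0.2227
Responsibility of Condition Allergy: 0.0126 / 0.2227 ≈ 0.057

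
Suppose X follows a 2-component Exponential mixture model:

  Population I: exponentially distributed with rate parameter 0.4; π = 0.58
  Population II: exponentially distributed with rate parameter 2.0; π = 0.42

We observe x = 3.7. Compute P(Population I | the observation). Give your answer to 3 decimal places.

By Bayes' theorem, P(k | x) = π_k f_k(x) / Σ_j π_j f_j(x).
Evaluate each component's likelihood at the observed value:
  L_I = 0.4·e^(−0.4·3.7) = 0.4·e^(−1.4800) = 0.0910551
  L_II = 2.0·e^(−2.0·3.7) = 2.0·e^(−7.4000) = 0.00122251
Weight by the priors:
  π_I·L_I = 0.58 × 0.0910551 = 0.0528119
  π_II·L_II = 0.42 × 0.00122251 = 0.000513452
Marginal: 0.0528119 + 0.000513452 = 0.0533254
Responsibility of Population I: 0.0528119 / 0.0533254 ≈ 0.990

0.990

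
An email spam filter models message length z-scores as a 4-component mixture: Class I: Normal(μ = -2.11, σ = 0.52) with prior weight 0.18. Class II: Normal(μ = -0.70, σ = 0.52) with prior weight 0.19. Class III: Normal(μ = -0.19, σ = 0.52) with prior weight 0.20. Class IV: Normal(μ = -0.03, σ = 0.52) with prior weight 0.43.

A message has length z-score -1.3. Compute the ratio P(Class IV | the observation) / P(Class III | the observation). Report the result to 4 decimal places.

1.0632

Since P(k|x) ∝ π_k f_k(x), the posterior odds are π_i f_i(x) / (π_j f_j(x)).
Component likelihoods at x = -1.3:
  p_I = (1/(0.52·√(2π)))·exp(−(-1.3−-2.11)²/(2·0.52²)) = 0.767197·exp(-1.21320) = 0.228044
  p_II = (1/(0.52·√(2π)))·exp(−(-1.3−-0.70)²/(2·0.52²)) = 0.767197·exp(-0.66568) = 0.394281
  p_III = (1/(0.52·√(2π)))·exp(−(-1.3−-0.19)²/(2·0.52²)) = 0.767197·exp(-2.27829) = 0.0786063
  p_IV = (1/(0.52·√(2π)))·exp(−(-1.3−-0.03)²/(2·0.52²)) = 0.767197·exp(-2.98243) = 0.0388734
0.0167156 / 0.0157213 ≈ 1.0632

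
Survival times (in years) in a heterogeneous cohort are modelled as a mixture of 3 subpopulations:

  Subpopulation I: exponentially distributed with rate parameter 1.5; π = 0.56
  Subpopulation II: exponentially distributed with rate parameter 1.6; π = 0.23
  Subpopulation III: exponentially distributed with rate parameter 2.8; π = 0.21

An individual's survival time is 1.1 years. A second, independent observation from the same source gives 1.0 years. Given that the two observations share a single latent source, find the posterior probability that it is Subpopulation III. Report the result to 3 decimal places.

0.058

The responsibility of component k is w_k f_k(x) divided by Σ_j w_j f_j(x).
Since both observations come from the same component, the likelihood for component k is f_k(x₁)·f_k(x₂).
  f_I = [0.288075] × [0.334695] = 0.0964173
  f_II = [0.275272] × [0.323034] = 0.0889223
  f_III = [0.128686] × [0.170268] = 0.0219111
Multiply by the mixture weights:
  w_I·f_I = 0.56 × 0.0964173 = 0.0539937
  w_II·f_II = 0.23 × 0.0889223 = 0.0204521
  w_III·f_III = 0.21 × 0.0219111 = 0.00460133
Normaliser: 0.0539937 + 0.0204521 + 0.00460133 = 0.0790471
Responsibility of Subpopulation III: 0.00460133 / 0.0790471 ≈ 0.058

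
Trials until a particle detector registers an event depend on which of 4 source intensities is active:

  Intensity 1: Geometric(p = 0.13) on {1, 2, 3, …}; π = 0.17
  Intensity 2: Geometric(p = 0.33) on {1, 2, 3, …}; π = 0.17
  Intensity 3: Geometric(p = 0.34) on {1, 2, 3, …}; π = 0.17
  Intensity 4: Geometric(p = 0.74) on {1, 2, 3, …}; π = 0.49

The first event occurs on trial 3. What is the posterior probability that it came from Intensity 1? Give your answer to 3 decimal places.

0.183

Posterior ∝ prior × likelihood, so P(k | x) ∝ π_k f_k(x); normalise over all components.
Geometric probabilities:
  L_1 = 0.13·(1−0.13)^2 = 0.13·0.7569 = 0.098397
  L_2 = 0.33·(1−0.33)^2 = 0.33·0.4489 = 0.148137
  L_3 = 0.34·(1−0.34)^2 = 0.34·0.4356 = 0.148104
  L_4 = 0.74·(1−0.74)^2 = 0.74·0.0676 = 0.050024
Multiply by the mixture weights:
  π_1·L_1 = 0.17 × 0.098397 = 0.0167275
  π_2·L_2 = 0.17 × 0.148137 = 0.0251833
  π_3·L_3 = 0.17 × 0.148104 = 0.0251777
  π_4·L_4 = 0.49 × 0.050024 = 0.0245118
Marginal: 0.0167275 + 0.0251833 + 0.0251777 + 0.0245118 = 0.0916002
P(Intensity 1 | x) ≈ 0.183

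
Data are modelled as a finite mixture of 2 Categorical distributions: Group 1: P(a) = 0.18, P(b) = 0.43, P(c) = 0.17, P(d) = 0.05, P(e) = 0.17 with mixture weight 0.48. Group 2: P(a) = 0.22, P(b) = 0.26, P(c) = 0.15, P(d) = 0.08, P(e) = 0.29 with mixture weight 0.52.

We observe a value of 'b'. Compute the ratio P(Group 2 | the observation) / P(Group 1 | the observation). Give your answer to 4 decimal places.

0.6550

Only the two components matter; the odds are (π_i f_i(x)) / (π_j f_j(x)).
Component likelihoods at x = 'b':
  f_1 = 0.43
  f_2 = 0.26
Posterior odds = (π_2·f_2) / (π_1·f_1) = (0.52·0.26) / (0.48·0.43) = 0.1352 / 0.2064 ≈ 0.6550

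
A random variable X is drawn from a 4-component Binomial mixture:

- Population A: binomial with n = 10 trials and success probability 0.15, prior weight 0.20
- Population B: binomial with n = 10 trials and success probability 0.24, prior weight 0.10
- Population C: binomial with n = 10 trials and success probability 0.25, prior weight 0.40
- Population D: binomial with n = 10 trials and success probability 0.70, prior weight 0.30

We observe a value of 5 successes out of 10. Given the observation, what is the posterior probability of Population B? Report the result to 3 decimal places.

The responsibility of component k is π_k f_k(x) divided by Σ_j π_j f_j(x).
Evaluate each component's likelihood at the observed value:
  p_A = 0.00849086
  p_B = 0.0508774
  p_C = 0.0583992
  p_D = 0.102919
Multiply by the mixture weights:
  π_A·p_A = 0.20 × 0.00849086 = 0.00169817
  π_B·p_B = 0.10 × 0.0508774 = 0.00508774
  π_C·p_C = 0.40 × 0.0583992 = 0.0233597
  π_D·p_D = 0.30 × 0.102919 = 0.0308758
Denominator: 0.00169817 + 0.00508774 + 0.0233597 + 0.0308758 = 0.0610214
Responsibility of Population B: 0.00508774 / 0.0610214 ≈ 0.083

0.083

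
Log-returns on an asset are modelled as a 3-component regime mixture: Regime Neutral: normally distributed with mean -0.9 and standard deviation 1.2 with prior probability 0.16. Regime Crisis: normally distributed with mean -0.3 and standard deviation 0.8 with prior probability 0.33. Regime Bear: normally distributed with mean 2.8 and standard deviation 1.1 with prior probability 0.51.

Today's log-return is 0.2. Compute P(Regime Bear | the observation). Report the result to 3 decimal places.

0.062

Posterior ∝ prior × likelihood, so P(k | x) ∝ π_k f_k(x); normalise over all components.
Evaluate each component's likelihood at the observed value:
  f_Neutral = 0.218406
  f_Crisis = 0.410201
  f_Bear = 0.0222006
Unnormalised posteriors:
  π_Neutral·f_Neutral = 0.16 × 0.218406 = 0.034945
  π_Crisis·f_Crisis = 0.33 × 0.410201 = 0.135366
  π_Bear·f_Bear = 0.51 × 0.0222006 = 0.0113223
Marginal: 0.034945 + 0.135366 + 0.0113223 = 0.181634
So the posterior for Regime Bear is 0.0113223 / 0.181634 ≈ 0.062.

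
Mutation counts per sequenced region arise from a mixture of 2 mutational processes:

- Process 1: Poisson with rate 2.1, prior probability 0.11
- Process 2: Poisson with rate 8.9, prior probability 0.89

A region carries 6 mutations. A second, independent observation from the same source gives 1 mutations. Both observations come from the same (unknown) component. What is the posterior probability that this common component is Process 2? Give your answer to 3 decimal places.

0.198

By Bayes' theorem, P(k | x) = π_k f_k(x) / Σ_j π_j f_j(x).
Since both observations come from the same component, the likelihood for component k is f_k(x₁)·f_k(x₂).
  f_1 = [e^(−2.1)·2.1^6/6! = 0.014587] × [0.257158] = 0.00375116
  f_2 = [e^(−8.9)·8.9^6/6! = 0.0941427] × [0.00121386] = 0.000114276
Prior × likelihood for each component:
  π_1·f_1 = 0.11 × 0.00375116 = 0.000412628
  π_2·f_2 = 0.89 × 0.000114276 = 0.000101706
Denominator: 0.000412628 + 0.000101706 = 0.000514334
So the posterior for Process 2 is 0.000101706 / 0.000514334 ≈ 0.198.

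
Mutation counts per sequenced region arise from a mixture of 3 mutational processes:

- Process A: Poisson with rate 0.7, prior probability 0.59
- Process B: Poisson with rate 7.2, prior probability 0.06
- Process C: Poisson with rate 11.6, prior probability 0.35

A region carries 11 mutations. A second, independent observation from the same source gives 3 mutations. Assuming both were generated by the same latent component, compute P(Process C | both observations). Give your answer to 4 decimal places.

By Bayes' theorem, P(k | x) = P(Z=k) f_k(x) / Σ_j P(Z=j) f_j(x).
Since both observations come from the same component, the likelihood for component k is f_k(x₁)·f_k(x₂).
  f_A = [e^(−0.7)·0.7^11/11! = 2.4599e-10] × [0.0283881] = 6.98318e-12
  f_B = [e^(−7.2)·7.2^11/11! = 0.0504175] × [0.0464436] = 0.00234157
  f_C = [e^(−11.6)·11.6^11/11! = 0.117508] × [0.00238455] = 0.000280203
Multiply by the mixture weights:
  P(Z=A)·f_A = 0.59 × 6.98318e-12 = 4.12008e-12
  P(Z=B)·f_B = 0.06 × 0.00234157 = 0.000140494
  P(Z=C)·f_C = 0.35 × 0.000280203 = 9.80711e-05
Marginal: 4.12008e-12 + 0.000140494 + 9.80711e-05 = 0.000238565
Responsibility of Process C: 9.80711e-05 / 0.000238565 ≈ 0.4111

0.4111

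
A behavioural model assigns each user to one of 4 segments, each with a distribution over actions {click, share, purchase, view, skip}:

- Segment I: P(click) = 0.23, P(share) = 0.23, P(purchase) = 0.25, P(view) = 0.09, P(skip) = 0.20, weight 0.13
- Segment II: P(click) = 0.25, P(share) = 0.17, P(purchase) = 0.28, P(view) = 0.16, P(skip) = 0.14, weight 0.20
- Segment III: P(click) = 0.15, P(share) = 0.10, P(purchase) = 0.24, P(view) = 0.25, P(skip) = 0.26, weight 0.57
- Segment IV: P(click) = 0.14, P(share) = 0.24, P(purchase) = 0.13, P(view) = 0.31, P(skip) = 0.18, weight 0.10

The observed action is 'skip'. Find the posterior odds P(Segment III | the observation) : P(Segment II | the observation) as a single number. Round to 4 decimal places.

Posterior odds = (π_i f_i(x)) / (π_j f_j(x)); the normalising sum cancels.
Evaluate each component's likelihood at the observed value:
  p_I = P(skip | comp) = 0.20
  p_II = P(skip | comp) = 0.14
  p_III = P(skip | comp) = 0.26
  p_IV = P(skip | comp) = 0.18
Odds = (0.57/0.20) × (0.26/0.14) = 2.85 × 1.85714 ≈ 5.2929

5.2929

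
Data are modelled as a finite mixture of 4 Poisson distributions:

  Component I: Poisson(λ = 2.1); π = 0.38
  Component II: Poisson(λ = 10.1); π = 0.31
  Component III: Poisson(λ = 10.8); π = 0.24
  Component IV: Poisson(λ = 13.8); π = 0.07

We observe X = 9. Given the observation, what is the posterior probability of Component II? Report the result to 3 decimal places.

The responsibility of component k is w_k f_k(x) divided by Σ_j w_j f_j(x).
Component likelihoods at x = 9:
  L_I = e^(−2.1)·2.1^9/9! = 0.000268035
  L_II = e^(−10.1)·10.1^9/9! = 0.12381
  L_III = e^(−10.8)·10.8^9/9! = 0.112375
  L_IV = e^(−13.8)·13.8^9/9! = 0.0508025
Multiply by the mixture weights:
  w_I·L_I = 0.38 × 0.000268035 = 0.000101853
  w_II·L_II = 0.31 × 0.12381 = 0.038381
  w_III·L_III = 0.24 × 0.112375 = 0.02697
  w_IV·L_IV = 0.07 × 0.0508025 = 0.00355617
Normaliser: 0.000101853 + 0.038381 + 0.02697 + 0.00355617 = 0.0690091
P(Component II | data) = 0.038381 / 0.0690091 ≈ 0.556

0.556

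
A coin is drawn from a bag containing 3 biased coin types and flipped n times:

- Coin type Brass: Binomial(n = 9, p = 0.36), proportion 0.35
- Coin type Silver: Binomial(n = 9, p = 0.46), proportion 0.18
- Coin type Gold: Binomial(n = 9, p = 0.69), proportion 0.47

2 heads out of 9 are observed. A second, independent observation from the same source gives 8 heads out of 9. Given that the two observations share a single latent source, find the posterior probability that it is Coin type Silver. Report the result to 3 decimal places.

0.292

Apply Bayes' rule: the posterior for each component is proportional to its prior times its likelihood at x.
Since both observations come from the same component, the likelihood for component k is f_k(x₁)·f_k(x₂).
  f_Brass = [0.205195] × [0.00162496] = 0.000333434
  f_Silver = [0.101994] × [0.00974314] = 0.000993741
  f_Gold = [0.00471555] × [0.14335] = 0.000675973
Weight by the priors:
  π_Brass·f_Brass = 0.35 × 0.000333434 = 0.000116702
  π_Silver·f_Silver = 0.18 × 0.000993741 = 0.000178873
  π_Gold·f_Gold = 0.47 × 0.000675973 = 0.000317707
Denominator: 0.000116702 + 0.000178873 + 0.000317707 = 0.000613283
So the posterior for Coin type Silver is 0.000178873 / 0.000613283 ≈ 0.292.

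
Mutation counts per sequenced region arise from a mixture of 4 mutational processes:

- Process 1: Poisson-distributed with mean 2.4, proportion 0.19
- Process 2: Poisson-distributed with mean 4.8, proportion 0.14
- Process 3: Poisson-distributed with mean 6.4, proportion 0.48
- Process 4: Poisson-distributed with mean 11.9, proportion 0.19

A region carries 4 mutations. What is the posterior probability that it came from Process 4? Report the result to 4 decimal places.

0.0102

Apply Bayes' rule: the posterior for each component is proportional to its prior times its likelihood at x.
Poisson probabilities:
  L_1 = e^(−2.4)·2.4^4/4! = 0.125408
  L_2 = e^(−4.8)·4.8^4/4! = 0.182029
  L_3 = e^(−6.4)·6.4^4/4! = 0.116151
  L_4 = e^(−11.9)·11.9^4/4! = 0.00567378
Prior × likelihood for each component:
  w_1·L_1 = 0.19 × 0.125408 = 0.0238276
  w_2·L_2 = 0.14 × 0.182029 = 0.025484
  w_3·L_3 = 0.48 × 0.116151 = 0.0557526
  w_4·L_4 = 0.19 × 0.00567378 = 0.00107802
Marginal: 0.0238276 + 0.025484 + 0.0557526 + 0.00107802 = 0.106142
Responsibility of Process 4: 0.00107802 / 0.106142 ≈ 0.0102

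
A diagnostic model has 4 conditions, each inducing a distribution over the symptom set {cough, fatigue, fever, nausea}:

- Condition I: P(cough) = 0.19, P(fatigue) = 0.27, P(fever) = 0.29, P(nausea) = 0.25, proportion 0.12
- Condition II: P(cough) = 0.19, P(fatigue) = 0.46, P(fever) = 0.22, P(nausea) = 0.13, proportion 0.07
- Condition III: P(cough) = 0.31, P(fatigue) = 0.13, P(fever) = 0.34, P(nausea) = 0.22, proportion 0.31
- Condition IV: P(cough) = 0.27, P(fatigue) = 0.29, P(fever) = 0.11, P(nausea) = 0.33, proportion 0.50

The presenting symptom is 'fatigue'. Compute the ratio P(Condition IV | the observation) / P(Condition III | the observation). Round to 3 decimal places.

3.598

The posterior odds equal the prior odds times the likelihood ratio: (π_i/π_j)·(f_i(x)/f_j(x)).
Component likelihoods at x = 'fatigue':
  p_I = 0.27
  p_II = 0.46
  p_III = 0.13
  p_IV = 0.29
Odds = (0.50/0.31) × (0.29/0.13) = 1.6129 × 2.23077 ≈ 3.598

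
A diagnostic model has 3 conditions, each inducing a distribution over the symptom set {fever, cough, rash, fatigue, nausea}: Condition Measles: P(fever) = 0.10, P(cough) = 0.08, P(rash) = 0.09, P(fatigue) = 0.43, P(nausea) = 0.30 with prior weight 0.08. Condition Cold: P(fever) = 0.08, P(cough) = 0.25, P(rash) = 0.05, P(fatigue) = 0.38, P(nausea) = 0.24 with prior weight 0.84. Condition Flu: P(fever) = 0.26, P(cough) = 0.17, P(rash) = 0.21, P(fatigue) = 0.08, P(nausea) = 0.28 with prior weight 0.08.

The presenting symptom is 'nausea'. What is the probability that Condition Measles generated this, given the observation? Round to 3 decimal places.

By Bayes' theorem, P(k | x) = π_k f_k(x) / Σ_j π_j f_j(x).
Categorical probabilities:
  L_Measles = 0.3
  L_Cold = 0.24
  L_Flu = 0.28
Unnormalised posteriors:
  π_Measles·L_Measles = 0.08 × 0.3 = 0.024
  π_Cold·L_Cold = 0.84 × 0.24 = 0.2016
  π_Flu·L_Flu = 0.08 × 0.28 = 0.0224
Normaliser: 0.024 + 0.2016 + 0.0224 = 0.248
P(Condition Measles | the observation) = 0.024 / 0.248 ≈ 0.097

0.097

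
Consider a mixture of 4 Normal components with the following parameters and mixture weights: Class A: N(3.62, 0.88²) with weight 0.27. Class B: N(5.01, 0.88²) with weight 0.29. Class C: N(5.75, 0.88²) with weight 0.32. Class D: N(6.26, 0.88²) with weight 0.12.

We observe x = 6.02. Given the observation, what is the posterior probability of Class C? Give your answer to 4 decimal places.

Apply Bayes' rule: the posterior for each component is proportional to its prior times its likelihood at x.
Component likelihoods at x = 6.02:
  f_A = (1/(0.88·√(2π)))·exp(−(6.02−3.62)²/(2·0.88²)) = 0.453344·exp(-3.71901) = 0.0109972
  f_B = (1/(0.88·√(2π)))·exp(−(6.02−5.01)²/(2·0.88²)) = 0.453344·exp(-0.65864) = 0.23463
  f_C = (1/(0.88·√(2π)))·exp(−(6.02−5.75)²/(2·0.88²)) = 0.453344·exp(-0.04707) = 0.4325
  f_D = (1/(0.88·√(2π)))·exp(−(6.02−6.26)²/(2·0.88²)) = 0.453344·exp(-0.03719) = 0.436793
Multiply by the mixture weights:
  π_A·f_A = 0.27 × 0.0109972 = 0.00296925
  π_B·f_B = 0.29 × 0.23463 = 0.0680428
  π_C·f_C = 0.32 × 0.4325 = 0.1384
  π_D·f_D = 0.12 × 0.436793 = 0.0524152
Normaliser: 0.00296925 + 0.0680428 + 0.1384 + 0.0524152 = 0.261827
P(Class C | the observation) ≈ 0.5286

0.5286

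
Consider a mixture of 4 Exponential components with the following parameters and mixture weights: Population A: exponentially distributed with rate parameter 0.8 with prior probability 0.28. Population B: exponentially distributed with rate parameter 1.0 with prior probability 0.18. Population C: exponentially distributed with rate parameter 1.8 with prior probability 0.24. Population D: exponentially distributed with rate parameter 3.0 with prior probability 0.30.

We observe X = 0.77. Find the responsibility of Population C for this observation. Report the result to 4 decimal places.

0.2689

P(component k | x) = π_k·f_k(x) / marginal(x), where marginal(x) = Σ_j π_j·f_j(x).
Evaluate each component's likelihood at the observed value:
  f_A = 0.43208
  f_B = 0.463013
  f_C = 0.450132
  f_D = 0.297784
Multiply by the mixture weights:
  π_A·f_A = 0.28 × 0.43208 = 0.120983
  π_B·f_B = 0.18 × 0.463013 = 0.0833424
  π_C·f_C = 0.24 × 0.450132 = 0.108032
  π_D·f_D = 0.30 × 0.297784 = 0.0893351
Marginal: 0.120983 + 0.0833424 + 0.108032 + 0.0893351 = 0.401692
Responsibility of Population C: 0.108032 / 0.401692 ≈ 0.2689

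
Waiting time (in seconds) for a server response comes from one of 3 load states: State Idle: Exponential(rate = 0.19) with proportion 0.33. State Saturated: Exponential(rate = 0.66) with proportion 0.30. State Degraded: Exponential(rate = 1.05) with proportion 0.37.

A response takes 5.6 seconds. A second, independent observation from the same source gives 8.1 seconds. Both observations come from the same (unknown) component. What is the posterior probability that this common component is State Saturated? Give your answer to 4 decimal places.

Posterior ∝ prior × likelihood, so P(k | x) ∝ π_k f_k(x); normalise over all components.
Since both observations come from the same component, the likelihood for component k is f_k(x₁)·f_k(x₂).
  L_Idle = [0.0655638] × [0.0407732] = 0.00267324
  L_Saturated = [0.0163829] × [0.00314634] = 5.15463e-05
  L_Degraded = [0.00293452] × [0.000212576] = 6.2381e-07
Multiply by the mixture weights:
  π_Idle·L_Idle = 0.33 × 0.00267324 = 0.000882171
  π_Saturated·L_Saturated = 0.30 × 5.15463e-05 = 1.54639e-05
  π_Degraded·L_Degraded = 0.37 × 6.2381e-07 = 2.3081e-07
Denominator: 0.000882171 + 1.54639e-05 + 2.3081e-07 = 0.000897865
P(State Saturated | x) = 1.54639e-05 / 0.000897865 ≈ 0.0172

0.0172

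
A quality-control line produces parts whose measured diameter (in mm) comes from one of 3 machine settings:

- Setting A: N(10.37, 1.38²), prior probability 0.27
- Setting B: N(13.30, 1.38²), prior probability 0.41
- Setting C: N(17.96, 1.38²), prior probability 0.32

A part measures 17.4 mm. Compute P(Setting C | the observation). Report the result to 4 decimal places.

Apply Bayes' rule: the posterior for each component is proportional to its prior times its likelihood at x.
Component likelihoods at x = 17.4 mm:
  f_A = 6.69675e-07
  f_B = 0.00350177
  f_C = 0.26624
Multiply by the mixture weights:
  π_A·f_A = 0.27 × 6.69675e-07 = 1.80812e-07
  π_B·f_B = 0.41 × 0.00350177 = 0.00143573
  π_C·f_C = 0.32 × 0.26624 = 0.0851968
Denominator: 1.80812e-07 + 0.00143573 + 0.0851968 = 0.0866327
Responsibility of Setting C: 0.0851968 / 0.0866327 ≈ 0.9834

0.9834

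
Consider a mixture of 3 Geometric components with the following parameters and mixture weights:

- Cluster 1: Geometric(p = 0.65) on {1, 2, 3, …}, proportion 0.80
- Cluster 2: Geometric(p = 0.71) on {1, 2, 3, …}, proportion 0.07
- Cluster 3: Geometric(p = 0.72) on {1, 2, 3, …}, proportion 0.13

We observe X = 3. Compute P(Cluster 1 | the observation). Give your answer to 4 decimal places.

Apply Bayes' rule: the posterior for each component is proportional to its prior times its likelihood at x.
Component likelihoods at x = 3:
  L_1 = 0.65·(1−0.65)^2 = 0.65·0.1225 = 0.079625
  L_2 = 0.71·(1−0.71)^2 = 0.71·0.0841 = 0.059711
  L_3 = 0.72·(1−0.72)^2 = 0.72·0.0784 = 0.056448
Unnormalised posteriors:
  w_1·L_1 = 0.80 × 0.079625 = 0.0637
  w_2·L_2 = 0.07 × 0.059711 = 0.00417977
  w_3·L_3 = 0.13 × 0.056448 = 0.00733824
Sum: 0.0637 + 0.00417977 + 0.00733824 = 0.075218
Responsibility of Cluster 1: 0.0637 / 0.075218 ≈ 0.8469

0.8469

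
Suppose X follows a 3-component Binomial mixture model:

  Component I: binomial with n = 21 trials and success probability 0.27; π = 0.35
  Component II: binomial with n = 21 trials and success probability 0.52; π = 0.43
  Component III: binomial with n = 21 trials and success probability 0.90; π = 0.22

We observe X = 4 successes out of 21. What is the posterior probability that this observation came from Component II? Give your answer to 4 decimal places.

0.0134

P(component k | x) = P(Z=k)·f_k(x) / marginal(x), where marginal(x) = Σ_j P(Z=j)·f_j(x).
Component likelihoods at x = 4 successes out of 21:
  L_I = C(21,4)·0.27^4·0.73^17 = 5985·0.00531441·0.00474776 = 0.151011
  L_II = C(21,4)·0.52^4·0.48^17 = 5985·0.0731162·3.81154e-06 = 0.00166793
  L_III = C(21,4)·0.90^4·0.10^17 = 5985·0.6561·1e-17 = 3.92676e-14
Prior × likelihood for each component:
  P(Z=I)·L_I = 0.35 × 0.151011 = 0.0528538
  P(Z=II)·L_II = 0.43 × 0.00166793 = 0.000717211
  P(Z=III)·L_III = 0.22 × 3.92676e-14 = 8.63887e-15
Marginal: 0.0528538 + 0.000717211 + 8.63887e-15 = 0.053571
P(Component II | 4 successes out of 21) = 0.000717211 / 0.053571 ≈ 0.0134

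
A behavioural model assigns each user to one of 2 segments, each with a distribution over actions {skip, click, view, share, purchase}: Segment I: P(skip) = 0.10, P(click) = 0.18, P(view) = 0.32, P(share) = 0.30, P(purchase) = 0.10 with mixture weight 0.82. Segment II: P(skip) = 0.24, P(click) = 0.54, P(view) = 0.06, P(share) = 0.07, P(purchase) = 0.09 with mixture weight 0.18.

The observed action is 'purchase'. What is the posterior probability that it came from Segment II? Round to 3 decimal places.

0.165

P(component k | x) = w_k·f_k(x) / marginal(x), where marginal(x) = Σ_j w_j·f_j(x).
Evaluate each component's likelihood at the observed value:
  L_I = P(purchase | comp) = 0.10
  L_II = P(purchase | comp) = 0.09
Multiply by the mixture weights:
  w_I·L_I = 0.82 × 0.1 = 0.082
  w_II·L_II = 0.18 × 0.09 = 0.0162
Denominator: 0.082 + 0.0162 = 0.0982
So the posterior for Segment II is 0.0162 / 0.0982 ≈ 0.165.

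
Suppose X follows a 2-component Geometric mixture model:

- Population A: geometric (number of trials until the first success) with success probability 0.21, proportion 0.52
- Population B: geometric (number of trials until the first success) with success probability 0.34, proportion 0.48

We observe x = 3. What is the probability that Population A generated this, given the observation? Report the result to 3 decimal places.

0.489

The responsibility of component k is π_k f_k(x) divided by Σ_j π_j f_j(x).
Evaluate each component's likelihood at the observed value:
  p_A = 0.131061
  p_B = 0.148104
Weight by the priors:
  π_A·p_A = 0.52 × 0.131061 = 0.0681517
  π_B·p_B = 0.48 × 0.148104 = 0.0710899
Marginal: 0.0681517 + 0.0710899 = 0.139242
Responsibility of Population A: 0.0681517 / 0.139242 ≈ 0.489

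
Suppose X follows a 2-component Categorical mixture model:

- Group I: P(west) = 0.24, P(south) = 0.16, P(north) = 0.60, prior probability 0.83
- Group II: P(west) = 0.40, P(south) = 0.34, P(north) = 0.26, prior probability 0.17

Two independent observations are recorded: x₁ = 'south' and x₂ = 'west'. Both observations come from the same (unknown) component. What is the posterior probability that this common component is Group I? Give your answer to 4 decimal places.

The responsibility of component k is π_k f_k(x) divided by Σ_j π_j f_j(x).
Since both observations come from the same component, the likelihood for component k is f_k(x₁)·f_k(x₂).
  f_I = [P(south | comp) = 0.16] × [0.24] = 0.0384
  f_II = [P(south | comp) = 0.34] × [0.4] = 0.136
Prior × likelihood for each component:
  π_I·f_I = 0.83 × 0.0384 = 0.031872
  π_II·f_II = 0.17 × 0.136 = 0.02312
Normaliser: 0.031872 + 0.02312 = 0.054992
P(Group I | x) ≈ 0.5796

0.5796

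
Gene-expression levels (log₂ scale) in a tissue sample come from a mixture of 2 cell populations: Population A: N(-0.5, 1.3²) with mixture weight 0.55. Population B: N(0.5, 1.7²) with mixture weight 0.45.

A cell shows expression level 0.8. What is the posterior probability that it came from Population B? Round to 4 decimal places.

By Bayes' theorem, P(k | x) = π_k f_k(x) / Σ_j π_j f_j(x).
Evaluate each component's likelihood at the observed value:
  f_A = (1/(1.3·√(2π)))·exp(−(0.8−-0.5)²/(2·1.3²)) = 0.306879·exp(-0.50000) = 0.186131
  f_B = (1/(1.7·√(2π)))·exp(−(0.8−0.5)²/(2·1.7²)) = 0.234672·exp(-0.01557) = 0.231046
Unnormalised posteriors:
  π_A·f_A = 0.55 × 0.186131 = 0.102372
  π_B·f_B = 0.45 × 0.231046 = 0.103971
Marginal: 0.102372 + 0.103971 = 0.206343
So the posterior for Population B is 0.103971 / 0.206343 ≈ 0.5039.

0.5039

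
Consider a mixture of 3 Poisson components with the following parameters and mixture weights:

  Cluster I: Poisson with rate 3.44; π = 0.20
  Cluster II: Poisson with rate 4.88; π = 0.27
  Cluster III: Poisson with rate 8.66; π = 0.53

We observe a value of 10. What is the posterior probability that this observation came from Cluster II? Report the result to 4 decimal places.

P(component k | x) = P(Z=k)·f_k(x) / marginal(x), where marginal(x) = Σ_j P(Z=j)·f_j(x).
Component likelihoods at x = 10:
  f_I = 0.00205045
  f_II = 0.0160353
  f_III = 0.113351
Prior × likelihood for each component:
  P(Z=I)·f_I = 0.20 × 0.00205045 = 0.000410089
  P(Z=II)·f_II = 0.27 × 0.0160353 = 0.00432954
  P(Z=III)·f_III = 0.53 × 0.113351 = 0.0600761
Normaliser: 0.000410089 + 0.00432954 + 0.0600761 = 0.0648157
P(Cluster II | x) ≈ 0.0668

0.0668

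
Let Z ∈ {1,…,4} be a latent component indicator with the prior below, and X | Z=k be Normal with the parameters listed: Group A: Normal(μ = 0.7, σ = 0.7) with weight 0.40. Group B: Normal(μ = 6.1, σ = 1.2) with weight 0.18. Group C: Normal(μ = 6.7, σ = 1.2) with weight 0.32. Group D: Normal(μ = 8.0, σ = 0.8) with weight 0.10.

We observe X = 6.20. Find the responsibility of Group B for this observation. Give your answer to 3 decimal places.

0.370

By Bayes' theorem, P(k | x) = w_k f_k(x) / Σ_j w_j f_j(x).
Evaluate each component's likelihood at the observed value:
  f_A = (1/(0.7·√(2π)))·exp(−(6.20−0.7)²/(2·0.7²)) = 0.569918·exp(-30.86735) = 2.24024e-14
  f_B = (1/(1.2·√(2π)))·exp(−(6.20−6.1)²/(2·1.2²)) = 0.332452·exp(-0.00347) = 0.3313
  f_C = (1/(1.2·√(2π)))·exp(−(6.20−6.7)²/(2·1.2²)) = 0.332452·exp(-0.08681) = 0.30481
  f_D = (1/(0.8·√(2π)))·exp(−(6.20−8.0)²/(2·0.8²)) = 0.498678·exp(-2.53125) = 0.0396746
Multiply by the mixture weights:
  w_A·f_A = 0.40 × 2.24024e-14 = 8.96094e-15
  w_B·f_B = 0.18 × 0.3313 = 0.0596339
  w_C·f_C = 0.32 × 0.30481 = 0.0975393
  w_D·f_D = 0.10 × 0.0396746 = 0.00396746
Marginal: 8.96094e-15 + 0.0596339 + 0.0975393 + 0.00396746 = 0.161141
So the posterior for Group B is 0.0596339 / 0.161141 ≈ 0.370.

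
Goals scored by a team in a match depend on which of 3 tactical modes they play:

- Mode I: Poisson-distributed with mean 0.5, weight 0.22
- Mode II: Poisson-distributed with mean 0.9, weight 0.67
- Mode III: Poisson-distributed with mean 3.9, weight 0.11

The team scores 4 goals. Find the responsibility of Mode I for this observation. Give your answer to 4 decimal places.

0.0119

By Bayes' theorem, P(k | x) = π_k f_k(x) / Σ_j π_j f_j(x).
Evaluate each component's likelihood at the observed value:
  p_I = e^(−0.5)·0.5^4/4! = 0.00157951
  p_II = e^(−0.9)·0.9^4/4! = 0.0111146
  p_III = e^(−3.9)·3.9^4/4! = 0.195119
Unnormalised posteriors:
  π_I·p_I = 0.22 × 0.00157951 = 0.000347492
  π_II·p_II = 0.67 × 0.0111146 = 0.00744678
  π_III·p_III = 0.11 × 0.195119 = 0.021463
Sum: 0.000347492 + 0.00744678 + 0.021463 = 0.0292573
P(Mode I | x) = 0.000347492 / 0.0292573 ≈ 0.0119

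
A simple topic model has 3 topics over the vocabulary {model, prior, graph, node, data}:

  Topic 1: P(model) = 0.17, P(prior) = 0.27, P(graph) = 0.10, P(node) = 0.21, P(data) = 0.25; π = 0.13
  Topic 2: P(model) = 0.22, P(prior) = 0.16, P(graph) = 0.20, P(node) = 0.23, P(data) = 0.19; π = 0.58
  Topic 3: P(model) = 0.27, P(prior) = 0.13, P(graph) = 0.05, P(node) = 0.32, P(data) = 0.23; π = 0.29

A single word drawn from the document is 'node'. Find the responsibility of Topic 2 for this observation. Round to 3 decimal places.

0.526

Apply Bayes' rule: the posterior for each component is proportional to its prior times its likelihood at x.
Categorical probabilities:
  f_1 = P(node | comp) = 0.21
  f_2 = P(node | comp) = 0.23
  f_3 = P(node | comp) = 0.32
Unnormalised posteriors:
  π_1·f_1 = 0.13 × 0.21 = 0.0273
  π_2·f_2 = 0.58 × 0.23 = 0.1334
  π_3·f_3 = 0.29 × 0.32 = 0.0928
Evidence: 0.0273 + 0.1334 + 0.0928 = 0.2535
So the posterior for Topic 2 is 0.1334 / 0.2535 ≈ 0.526.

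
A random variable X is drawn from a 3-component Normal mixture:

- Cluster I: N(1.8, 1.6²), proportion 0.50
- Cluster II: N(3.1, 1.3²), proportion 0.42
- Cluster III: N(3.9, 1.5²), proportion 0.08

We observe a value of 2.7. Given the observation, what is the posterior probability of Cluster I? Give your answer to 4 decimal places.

P(component k | x) = w_k·f_k(x) / marginal(x), where marginal(x) = Σ_j w_j·f_j(x).
Normal densities:
  p_I = 0.212855
  p_II = 0.29269
  p_III = 0.193128
Prior × likelihood for each component:
  w_I·p_I = 0.50 × 0.212855 = 0.106427
  w_II·p_II = 0.42 × 0.29269 = 0.12293
  w_III·p_III = 0.08 × 0.193128 = 0.0154502
Sum: 0.106427 + 0.12293 + 0.0154502 = 0.244808
P(Cluster I | the observation) = 0.106427 / 0.244808 ≈ 0.4347

0.4347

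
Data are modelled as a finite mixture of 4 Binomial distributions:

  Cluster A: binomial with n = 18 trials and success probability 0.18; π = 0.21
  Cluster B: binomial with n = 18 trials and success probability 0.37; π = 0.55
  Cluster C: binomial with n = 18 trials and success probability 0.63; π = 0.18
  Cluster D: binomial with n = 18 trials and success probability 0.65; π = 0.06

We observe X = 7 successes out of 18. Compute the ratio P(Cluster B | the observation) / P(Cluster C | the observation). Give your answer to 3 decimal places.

Posterior odds = (P(Z=i) f_i(x)) / (P(Z=j) f_j(x)); the normalising sum cancels.
Binomial probabilities:
  p_A = C(18,7)·0.18^7·0.82^11 = 31824·6.1222e-06·0.112707 = 0.0219591
  p_B = C(18,7)·0.37^7·0.63^11 = 31824·0.000949319·0.00620506 = 0.187462
  p_C = C(18,7)·0.63^7·0.37^11 = 31824·0.0393898·1.77918e-05 = 0.0223027
  p_D = C(18,7)·0.65^7·0.35^11 = 31824·0.0490223·9.65492e-06 = 0.0150625
Odds = (0.55/0.18) × (0.187462/0.0223027) = 3.05556 × 8.40534 ≈ 25.683

25.683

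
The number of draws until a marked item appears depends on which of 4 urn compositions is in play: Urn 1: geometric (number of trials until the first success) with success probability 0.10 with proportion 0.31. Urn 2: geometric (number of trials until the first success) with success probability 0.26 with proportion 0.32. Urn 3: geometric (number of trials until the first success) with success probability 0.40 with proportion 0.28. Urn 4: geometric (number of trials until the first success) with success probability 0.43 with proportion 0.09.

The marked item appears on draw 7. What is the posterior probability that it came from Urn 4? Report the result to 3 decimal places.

The responsibility of component k is π_k f_k(x) divided by Σ_j π_j f_j(x).
Geometric probabilities:
  p_1 = 0.10·(1−0.10)^6 = 0.10·0.531441 = 0.0531441
  p_2 = 0.26·(1−0.26)^6 = 0.26·0.164206 = 0.0426937
  p_3 = 0.40·(1−0.40)^6 = 0.40·0.046656 = 0.0186624
  p_4 = 0.43·(1−0.43)^6 = 0.43·0.0342964 = 0.0147475
Weight by the priors:
  π_1·p_1 = 0.31 × 0.0531441 = 0.0164747
  π_2·p_2 = 0.32 × 0.0426937 = 0.013662
  π_3·p_3 = 0.28 × 0.0186624 = 0.00522547
  π_4·p_4 = 0.09 × 0.0147475 = 0.00132727
Normaliser: 0.0164747 + 0.013662 + 0.00522547 + 0.00132727 = 0.0366894
Responsibility of Urn 4: 0.00132727 / 0.0366894 ≈ 0.036

0.036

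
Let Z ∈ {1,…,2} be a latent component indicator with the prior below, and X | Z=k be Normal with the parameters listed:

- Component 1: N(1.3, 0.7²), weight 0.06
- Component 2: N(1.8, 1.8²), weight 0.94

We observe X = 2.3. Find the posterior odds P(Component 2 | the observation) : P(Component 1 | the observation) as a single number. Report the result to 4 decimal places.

16.2631

Only the two components matter; the odds are (π_i f_i(x)) / (π_j f_j(x)).
Evaluate each component's likelihood at the observed value:
  L_1 = 0.205426
  L_2 = 0.213247
0.200452 / 0.0123255 ≈ 16.2631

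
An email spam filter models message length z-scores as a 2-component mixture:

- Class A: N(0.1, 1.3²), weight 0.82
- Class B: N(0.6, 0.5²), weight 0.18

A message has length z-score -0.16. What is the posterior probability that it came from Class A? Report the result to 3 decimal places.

By Bayes' theorem, P(k | x) = π_k f_k(x) / Σ_j π_j f_j(x).
Evaluate each component's likelihood at the observed value:
  p_A = 0.300802
  p_B = 0.251329
Prior × likelihood for each component:
  π_A·p_A = 0.82 × 0.300802 = 0.246658
  π_B·p_B = 0.18 × 0.251329 = 0.0452393
Denominator: 0.246658 + 0.0452393 = 0.291897
P(Class A | the observation) ≈ 0.845

0.845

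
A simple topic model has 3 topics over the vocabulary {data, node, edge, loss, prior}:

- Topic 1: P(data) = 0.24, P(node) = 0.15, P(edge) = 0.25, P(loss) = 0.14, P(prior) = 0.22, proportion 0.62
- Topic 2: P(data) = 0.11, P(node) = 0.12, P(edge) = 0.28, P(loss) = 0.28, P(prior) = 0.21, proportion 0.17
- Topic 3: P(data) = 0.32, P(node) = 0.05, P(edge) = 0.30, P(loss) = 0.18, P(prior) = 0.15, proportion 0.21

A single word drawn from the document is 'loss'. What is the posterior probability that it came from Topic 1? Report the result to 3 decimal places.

0.504

By Bayes' theorem, P(k | x) = π_k f_k(x) / Σ_j π_j f_j(x).
Component likelihoods at x = 'loss':
  L_1 = P(loss | comp) = 0.14
  L_2 = P(loss | comp) = 0.28
  L_3 = P(loss | comp) = 0.18
Unnormalised posteriors:
  π_1·L_1 = 0.62 × 0.14 = 0.0868
  π_2·L_2 = 0.17 × 0.28 = 0.0476
  π_3·L_3 = 0.21 × 0.18 = 0.0378
Denominator: 0.0868 + 0.0476 + 0.0378 = 0.1722
P(Topic 1 | x) ≈ 0.504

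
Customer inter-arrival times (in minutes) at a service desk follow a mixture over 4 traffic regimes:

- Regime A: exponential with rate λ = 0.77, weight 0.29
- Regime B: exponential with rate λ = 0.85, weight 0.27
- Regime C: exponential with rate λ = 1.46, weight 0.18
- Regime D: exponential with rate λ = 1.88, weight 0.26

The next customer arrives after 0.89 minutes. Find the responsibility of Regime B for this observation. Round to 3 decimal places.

0.281

The responsibility of component k is w_k f_k(x) divided by Σ_j w_j f_j(x).
Exponential densities:
  f_A = 0.77·e^(−0.77·0.89) = 0.77·e^(−0.6853) = 0.388033
  f_B = 0.85·e^(−0.85·0.89) = 0.85·e^(−0.7565) = 0.39891
  f_C = 1.46·e^(−1.46·0.89) = 1.46·e^(−1.2994) = 0.398135
  f_D = 1.88·e^(−1.88·0.89) = 1.88·e^(−1.6732) = 0.352774
Weight by the priors:
  w_A·f_A = 0.29 × 0.388033 = 0.11253
  w_B·f_B = 0.27 × 0.39891 = 0.107706
  w_C·f_C = 0.18 × 0.398135 = 0.0716643
  w_D·f_D = 0.26 × 0.352774 = 0.0917212
Denominator: 0.11253 + 0.107706 + 0.0716643 + 0.0917212 = 0.383621
P(Regime B | 0.89 minutes) = 0.107706 / 0.383621 ≈ 0.281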